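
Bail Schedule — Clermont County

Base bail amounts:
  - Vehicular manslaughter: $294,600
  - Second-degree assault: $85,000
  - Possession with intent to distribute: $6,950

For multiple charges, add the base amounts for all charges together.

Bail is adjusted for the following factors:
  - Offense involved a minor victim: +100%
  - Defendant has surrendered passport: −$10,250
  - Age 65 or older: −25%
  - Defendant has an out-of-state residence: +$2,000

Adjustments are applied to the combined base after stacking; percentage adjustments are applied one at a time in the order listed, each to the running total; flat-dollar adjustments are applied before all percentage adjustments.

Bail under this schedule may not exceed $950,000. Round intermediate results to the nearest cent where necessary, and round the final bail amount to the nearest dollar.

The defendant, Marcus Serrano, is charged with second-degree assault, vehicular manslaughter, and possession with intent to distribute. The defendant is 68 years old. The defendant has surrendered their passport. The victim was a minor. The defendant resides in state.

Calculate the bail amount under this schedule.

$564,450

Base amounts from the schedule: second-degree assault $85,000; vehicular manslaughter $294,600; possession with intent to distribute $6,950.
Stacking rule: sum of all bases. $85,000 + $294,600 + $6,950 = $386,550.
Defendant has surrendered passport (−$10,250 flat): $386,550 − $10,250 = $376,300.
Offense involved a minor victim (+100%): $376,300 × 2 = $752,600.
Age 65 or older (−25%): $752,600 × 0.75 = $564,450.
$564,450 is within the $950,000 maximum.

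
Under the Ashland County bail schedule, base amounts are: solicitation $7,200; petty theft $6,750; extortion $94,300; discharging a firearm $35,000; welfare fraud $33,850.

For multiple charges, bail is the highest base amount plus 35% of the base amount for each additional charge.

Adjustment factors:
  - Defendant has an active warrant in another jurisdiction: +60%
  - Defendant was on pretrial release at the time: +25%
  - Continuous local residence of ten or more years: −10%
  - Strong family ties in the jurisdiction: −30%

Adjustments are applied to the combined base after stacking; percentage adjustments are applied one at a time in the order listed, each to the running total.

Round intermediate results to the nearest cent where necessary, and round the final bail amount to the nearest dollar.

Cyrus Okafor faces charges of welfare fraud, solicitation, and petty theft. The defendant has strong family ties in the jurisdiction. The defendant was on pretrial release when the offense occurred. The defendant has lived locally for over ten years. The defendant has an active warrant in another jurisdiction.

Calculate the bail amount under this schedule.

$48,803

Base amounts from the schedule: welfare fraud $33,850; solicitation $7,200; petty theft $6,750.
Stacking rule: highest base plus 35% of each additional charge. Highest is welfare fraud at $33,850. Additional: $7,200 × 35% = $2,520; $6,750 × 35% = $2,362.50. Combined base = $33,850 + $4,882.50 = $38,732.50.
Defendant has an active warrant in another jurisdiction (+60%): $38,732.50 × 1.6 = $61,972.
Defendant was on pretrial release at the time (+25%): $61,972 × 1.25 = $77,465.
Continuous local residence of ten or more years (−10%): $77,465 × 0.9 = $69,718.50.
Strong family ties in the jurisdiction (−30%): $69,718.50 × 0.7 = $48,802.95.
Rounded to the nearest dollar: $48,803.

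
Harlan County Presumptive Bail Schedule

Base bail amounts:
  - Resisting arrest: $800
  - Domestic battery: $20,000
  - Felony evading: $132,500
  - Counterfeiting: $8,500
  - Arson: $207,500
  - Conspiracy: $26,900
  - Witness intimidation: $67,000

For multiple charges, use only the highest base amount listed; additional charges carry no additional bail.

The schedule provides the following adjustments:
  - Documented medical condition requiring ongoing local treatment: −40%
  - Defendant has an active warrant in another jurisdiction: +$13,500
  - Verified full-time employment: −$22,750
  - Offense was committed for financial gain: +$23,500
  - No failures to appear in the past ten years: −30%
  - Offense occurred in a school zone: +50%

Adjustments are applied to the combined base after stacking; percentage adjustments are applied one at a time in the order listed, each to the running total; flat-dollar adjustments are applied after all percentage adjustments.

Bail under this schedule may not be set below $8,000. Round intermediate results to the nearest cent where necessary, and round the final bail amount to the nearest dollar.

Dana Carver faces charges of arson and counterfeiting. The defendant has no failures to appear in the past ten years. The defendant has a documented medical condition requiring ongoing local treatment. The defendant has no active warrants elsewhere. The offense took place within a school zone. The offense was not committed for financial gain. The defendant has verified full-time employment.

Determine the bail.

Base amounts from the schedule: arson $207,500; counterfeiting $8,500.
Stacking rule: use the highest base only. Highest is arson at $207,500. Combined base = $207,500.
Documented medical condition requiring ongoing local treatment (−40%): $207,500 × 0.6 = $124,500.
No failures to appear in the past ten years (−30%): $124,500 × 0.7 = $87,150.
Offense occurred in a school zone (+50%): $87,150 × 1.5 = $130,725.
Verified full-time employment (−$22,750 flat): $130,725 − $22,750 = $107,975.
$107,975 is at or above the $8,000 minimum.

$107,975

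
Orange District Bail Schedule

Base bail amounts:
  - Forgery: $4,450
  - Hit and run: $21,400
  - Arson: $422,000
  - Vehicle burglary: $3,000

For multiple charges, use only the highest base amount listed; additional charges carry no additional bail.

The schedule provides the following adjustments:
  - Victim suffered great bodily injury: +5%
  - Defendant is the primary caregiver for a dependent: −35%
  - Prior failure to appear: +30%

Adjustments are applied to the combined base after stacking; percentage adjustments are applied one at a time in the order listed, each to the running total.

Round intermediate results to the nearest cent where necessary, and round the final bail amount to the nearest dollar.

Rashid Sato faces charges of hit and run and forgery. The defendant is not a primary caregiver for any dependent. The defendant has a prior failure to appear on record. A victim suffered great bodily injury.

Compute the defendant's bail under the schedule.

Base amounts from the schedule: hit and run $21,400; forgery $4,450.
Stacking rule: use the highest base only. Highest is hit and run at $21,400. Combined base = $21,400.
Victim suffered great bodily injury (+5%): $21,400 × 1.05 = $22,470.
Prior failure to appear (+30%): $22,470 × 1.3 = $29,211.

$29,211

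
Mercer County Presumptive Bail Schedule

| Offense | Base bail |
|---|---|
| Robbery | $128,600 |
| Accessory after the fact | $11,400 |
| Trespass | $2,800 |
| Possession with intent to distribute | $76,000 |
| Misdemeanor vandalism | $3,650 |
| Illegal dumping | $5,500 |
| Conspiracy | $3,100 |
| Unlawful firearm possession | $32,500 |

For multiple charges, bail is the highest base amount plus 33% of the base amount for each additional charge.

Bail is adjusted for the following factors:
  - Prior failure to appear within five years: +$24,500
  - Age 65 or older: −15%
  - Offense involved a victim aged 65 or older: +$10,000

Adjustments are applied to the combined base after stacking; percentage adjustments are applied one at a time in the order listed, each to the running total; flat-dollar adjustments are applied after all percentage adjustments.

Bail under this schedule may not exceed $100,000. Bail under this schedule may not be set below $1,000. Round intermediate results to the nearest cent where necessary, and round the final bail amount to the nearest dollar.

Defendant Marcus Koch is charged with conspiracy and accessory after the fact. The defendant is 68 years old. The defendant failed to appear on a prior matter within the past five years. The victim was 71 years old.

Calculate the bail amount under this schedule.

Base amounts from the schedule: conspiracy $3,100; accessory after the fact $11,400.
Stacking rule: highest base plus 33% of each additional charge. Highest is accessory after the fact at $11,400. Additional: $3,100 × 33% = $1,023. Combined base = $11,400 + $1,023 = $12,423.
Age 65 or older (−15%): $12,423 × 0.85 = $10,559.55.
Prior failure to appear within five years (+$24,500 flat): $10,559.55 + $24,500 = $35,059.55.
Offense involved a victim aged 65 or older (+$10,000 flat): $35,059.55 + $10,000 = $45,059.55.
$45,059.55 is within the $100,000 maximum.
$45,059.55 is at or above the $1,000 minimum.
Rounded to the nearest dollar: $45,060.

$45,060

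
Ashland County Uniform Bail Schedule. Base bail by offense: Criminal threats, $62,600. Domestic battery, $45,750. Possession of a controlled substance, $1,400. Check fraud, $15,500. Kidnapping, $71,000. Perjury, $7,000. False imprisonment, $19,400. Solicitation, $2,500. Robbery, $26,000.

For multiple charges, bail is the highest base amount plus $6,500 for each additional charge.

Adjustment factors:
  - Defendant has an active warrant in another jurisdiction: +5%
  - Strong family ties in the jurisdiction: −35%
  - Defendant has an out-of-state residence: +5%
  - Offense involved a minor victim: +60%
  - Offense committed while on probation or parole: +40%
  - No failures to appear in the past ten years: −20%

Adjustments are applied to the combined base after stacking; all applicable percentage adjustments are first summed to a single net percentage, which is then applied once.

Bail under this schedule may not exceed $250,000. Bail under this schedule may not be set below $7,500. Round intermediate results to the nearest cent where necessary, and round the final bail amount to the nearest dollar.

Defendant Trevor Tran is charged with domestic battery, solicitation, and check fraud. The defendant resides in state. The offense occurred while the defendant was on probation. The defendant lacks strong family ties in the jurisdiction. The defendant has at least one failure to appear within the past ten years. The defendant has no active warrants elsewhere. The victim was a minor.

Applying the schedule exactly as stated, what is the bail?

Base amounts from the schedule: domestic battery $45,750; solicitation $2,500; check fraud $15,500.
Stacking rule: highest base plus $6,500 per additional charge. Highest is domestic battery at $45,750; 2 additional charges → +$13,000. Combined base = $58,750.
Net percentage adjustment: +60% +40% = +100%. $58,750 × 2 = $117,500.
$117,500 is within the $250,000 maximum.
$117,500 is at or above the $7,500 minimum.

$117,500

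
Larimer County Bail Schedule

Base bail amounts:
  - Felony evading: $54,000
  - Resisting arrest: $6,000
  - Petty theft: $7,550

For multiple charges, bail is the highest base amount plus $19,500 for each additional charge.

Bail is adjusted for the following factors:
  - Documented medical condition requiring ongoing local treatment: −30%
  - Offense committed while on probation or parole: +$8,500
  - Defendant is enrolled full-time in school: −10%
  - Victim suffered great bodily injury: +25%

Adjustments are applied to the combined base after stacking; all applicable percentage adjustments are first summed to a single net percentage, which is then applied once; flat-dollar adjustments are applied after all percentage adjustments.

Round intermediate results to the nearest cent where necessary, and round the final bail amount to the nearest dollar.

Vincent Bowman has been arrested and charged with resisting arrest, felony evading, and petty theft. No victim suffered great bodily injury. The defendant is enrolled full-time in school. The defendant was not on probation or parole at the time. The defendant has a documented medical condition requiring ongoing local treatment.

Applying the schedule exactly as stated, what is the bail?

$55,800

Base amounts from the schedule: resisting arrest $6,000; felony evading $54,000; petty theft $7,550.
Stacking rule: highest base plus $19,500 per additional charge. Highest is felony evading at $54,000; 2 additional charges → +$39,000. Combined base = $93,000.
Net percentage adjustment: −30% −10% = −40%. $93,000 × 0.6 = $55,800.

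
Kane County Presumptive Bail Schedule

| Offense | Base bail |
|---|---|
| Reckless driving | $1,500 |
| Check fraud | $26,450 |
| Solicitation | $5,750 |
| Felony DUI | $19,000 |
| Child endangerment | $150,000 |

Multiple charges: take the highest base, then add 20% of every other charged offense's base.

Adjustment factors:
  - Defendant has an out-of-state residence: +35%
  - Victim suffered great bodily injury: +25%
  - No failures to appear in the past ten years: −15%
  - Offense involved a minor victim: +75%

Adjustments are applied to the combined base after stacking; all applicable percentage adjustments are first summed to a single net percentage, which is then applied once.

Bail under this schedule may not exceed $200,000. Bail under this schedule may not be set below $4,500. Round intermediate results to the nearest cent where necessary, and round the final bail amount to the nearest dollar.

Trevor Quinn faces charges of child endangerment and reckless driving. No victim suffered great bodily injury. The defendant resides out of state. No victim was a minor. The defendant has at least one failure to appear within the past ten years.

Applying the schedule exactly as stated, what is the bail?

Base amounts from the schedule: child endangerment $150,000; reckless driving $1,500.
Stacking rule: highest base plus 20% of each additional charge. Highest is child endangerment at $150,000. Additional: $1,500 × 20% = $300. Combined base = $150,000 + $300 = $150,300.
Defendant has an out-of-state residence (+35%): $150,300 × 1.35 = $202,905.
Result $202,905 exceeds the maximum of $200,000; bail is capped at $200,000.
$200,000 is at or above the $4,500 minimum.

$200,000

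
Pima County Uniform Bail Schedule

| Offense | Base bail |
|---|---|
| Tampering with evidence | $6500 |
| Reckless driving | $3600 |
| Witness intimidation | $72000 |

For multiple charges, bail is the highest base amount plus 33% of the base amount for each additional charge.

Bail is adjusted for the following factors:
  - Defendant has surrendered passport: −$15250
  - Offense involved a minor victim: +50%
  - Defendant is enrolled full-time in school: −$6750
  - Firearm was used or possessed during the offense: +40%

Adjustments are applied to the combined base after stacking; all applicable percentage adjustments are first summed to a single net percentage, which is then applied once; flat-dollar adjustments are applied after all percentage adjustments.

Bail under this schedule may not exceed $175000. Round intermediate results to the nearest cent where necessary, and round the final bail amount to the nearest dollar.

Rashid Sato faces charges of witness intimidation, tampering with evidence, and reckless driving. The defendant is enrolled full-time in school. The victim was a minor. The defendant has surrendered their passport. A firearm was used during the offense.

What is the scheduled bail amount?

$121133

Base amounts from the schedule: witness intimidation $72000; tampering with evidence $6500; reckless driving $3600.
Stacking rule: highest base plus 33% of each additional charge. Highest is witness intimidation at $72000. Additional: $6500 × 33% = $2145; $3600 × 33% = $1188. Combined base = $72000 + $3333 = $75333.
Net percentage adjustment: +50% +40% = +90%. $75333 × 1.9 = $143132.70.
Defendant has surrendered passport (−$15250 flat): $143132.70 − $15250 = $127882.70.
Defendant is enrolled full-time in school (−$6750 flat): $127882.70 − $6750 = $121132.70.
$121132.70 is within the $175000 maximum.
Rounded to the nearest dollar: $121133.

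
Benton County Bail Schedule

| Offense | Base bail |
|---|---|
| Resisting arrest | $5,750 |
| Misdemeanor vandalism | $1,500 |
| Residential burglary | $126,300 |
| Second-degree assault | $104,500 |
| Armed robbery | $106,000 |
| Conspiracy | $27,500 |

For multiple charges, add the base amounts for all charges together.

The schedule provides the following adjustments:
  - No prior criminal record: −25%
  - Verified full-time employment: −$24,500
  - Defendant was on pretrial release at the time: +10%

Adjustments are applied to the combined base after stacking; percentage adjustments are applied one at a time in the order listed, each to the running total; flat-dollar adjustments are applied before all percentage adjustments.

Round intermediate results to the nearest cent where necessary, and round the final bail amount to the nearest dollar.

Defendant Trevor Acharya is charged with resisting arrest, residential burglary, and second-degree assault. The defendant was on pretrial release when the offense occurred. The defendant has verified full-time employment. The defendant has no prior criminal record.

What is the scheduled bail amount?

$174,941

Base amounts from the schedule: resisting arrest $5,750; residential burglary $126,300; second-degree assault $104,500.
Stacking rule: sum of all bases. $5,750 + $126,300 + $104,500 = $236,550.
Verified full-time employment (−$24,500 flat): $236,550 − $24,500 = $212,050.
No prior criminal record (−25%): $212,050 × 0.75 = $159,037.50.
Defendant was on pretrial release at the time (+10%): $159,037.50 × 1.1 = $174,941.25.
Rounded to the nearest dollar: $174,941.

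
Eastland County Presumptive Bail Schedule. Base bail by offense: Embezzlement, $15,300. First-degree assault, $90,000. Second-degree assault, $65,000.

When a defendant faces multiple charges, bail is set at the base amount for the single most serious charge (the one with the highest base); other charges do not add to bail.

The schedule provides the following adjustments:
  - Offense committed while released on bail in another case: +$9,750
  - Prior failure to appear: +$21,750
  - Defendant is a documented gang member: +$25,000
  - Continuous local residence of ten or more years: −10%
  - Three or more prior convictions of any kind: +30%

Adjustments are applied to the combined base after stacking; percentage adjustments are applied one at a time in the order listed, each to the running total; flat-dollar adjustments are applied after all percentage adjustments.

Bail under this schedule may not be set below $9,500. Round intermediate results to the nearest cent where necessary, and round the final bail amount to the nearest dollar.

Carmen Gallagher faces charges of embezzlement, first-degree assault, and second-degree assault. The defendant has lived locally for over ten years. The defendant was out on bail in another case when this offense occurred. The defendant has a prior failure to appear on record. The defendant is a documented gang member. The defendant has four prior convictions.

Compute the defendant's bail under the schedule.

Base amounts from the schedule: embezzlement $15,300; first-degree assault $90,000; second-degree assault $65,000.
Stacking rule: use the highest base only. Highest is first-degree assault at $90,000. Combined base = $90,000.
Continuous local residence of ten or more years (−10%): $90,000 × 0.9 = $81,000.
Three or more prior convictions of any kind (+30%): $81,000 × 1.3 = $105,300.
Offense committed while released on bail in another case (+$9,750 flat): $105,300 + $9,750 = $115,050.
Prior failure to appear (+$21,750 flat): $115,050 + $21,750 = $136,800.
Defendant is a documented gang member (+$25,000 flat): $136,800 + $25,000 = $161,800.
$161,800 is at or above the $9,500 minimum.

$161,800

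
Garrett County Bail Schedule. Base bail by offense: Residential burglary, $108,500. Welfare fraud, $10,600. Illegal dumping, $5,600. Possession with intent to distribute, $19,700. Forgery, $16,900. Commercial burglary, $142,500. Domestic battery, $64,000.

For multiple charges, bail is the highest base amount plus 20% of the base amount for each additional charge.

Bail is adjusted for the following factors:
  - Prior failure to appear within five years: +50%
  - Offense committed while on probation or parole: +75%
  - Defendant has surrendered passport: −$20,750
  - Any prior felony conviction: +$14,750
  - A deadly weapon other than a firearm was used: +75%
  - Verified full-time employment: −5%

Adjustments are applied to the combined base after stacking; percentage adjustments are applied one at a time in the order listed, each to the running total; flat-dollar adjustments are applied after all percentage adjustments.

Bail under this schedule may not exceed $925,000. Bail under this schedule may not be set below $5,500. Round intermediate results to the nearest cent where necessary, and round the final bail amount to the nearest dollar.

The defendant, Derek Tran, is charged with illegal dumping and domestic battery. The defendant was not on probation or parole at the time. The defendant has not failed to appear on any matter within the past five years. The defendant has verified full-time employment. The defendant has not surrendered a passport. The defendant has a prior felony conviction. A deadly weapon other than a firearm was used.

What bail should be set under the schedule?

$123,012

Base amounts from the schedule: illegal dumping $5,600; domestic battery $64,000.
Stacking rule: highest base plus 20% of each additional charge. Highest is domestic battery at $64,000. Additional: $5,600 × 20% = $1,120. Combined base = $64,000 + $1,120 = $65,120.
A deadly weapon other than a firearm was used (+75%): $65,120 × 1.75 = $113,960.
Verified full-time employment (−5%): $113,960 × 0.95 = $108,262.
Any prior felony conviction (+$14,750 flat): $108,262 + $14,750 = $123,012.
$123,012 is within the $925,000 maximum.
$123,012 is at or above the $5,500 minimum.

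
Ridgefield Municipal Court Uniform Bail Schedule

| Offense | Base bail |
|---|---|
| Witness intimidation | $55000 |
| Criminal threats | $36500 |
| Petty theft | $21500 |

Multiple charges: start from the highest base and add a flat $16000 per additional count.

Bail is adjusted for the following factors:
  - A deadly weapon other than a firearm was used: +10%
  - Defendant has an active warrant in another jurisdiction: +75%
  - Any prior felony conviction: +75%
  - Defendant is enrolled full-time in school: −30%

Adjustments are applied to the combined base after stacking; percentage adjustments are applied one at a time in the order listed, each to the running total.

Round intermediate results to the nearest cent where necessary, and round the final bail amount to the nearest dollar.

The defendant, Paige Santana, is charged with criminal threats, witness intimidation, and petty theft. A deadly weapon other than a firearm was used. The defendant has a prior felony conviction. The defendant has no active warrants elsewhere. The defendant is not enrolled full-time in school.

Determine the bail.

Base amounts from the schedule: criminal threats $36500; witness intimidation $55000; petty theft $21500.
Stacking rule: highest base plus $16000 per additional charge. Highest is witness intimidation at $55000; 2 additional charges → +$32000. Combined base = $87000.
A deadly weapon other than a firearm was used (+10%): $87000 × 1.1 = $95700.
Any prior felony conviction (+75%): $95700 × 1.75 = $167475.

$167475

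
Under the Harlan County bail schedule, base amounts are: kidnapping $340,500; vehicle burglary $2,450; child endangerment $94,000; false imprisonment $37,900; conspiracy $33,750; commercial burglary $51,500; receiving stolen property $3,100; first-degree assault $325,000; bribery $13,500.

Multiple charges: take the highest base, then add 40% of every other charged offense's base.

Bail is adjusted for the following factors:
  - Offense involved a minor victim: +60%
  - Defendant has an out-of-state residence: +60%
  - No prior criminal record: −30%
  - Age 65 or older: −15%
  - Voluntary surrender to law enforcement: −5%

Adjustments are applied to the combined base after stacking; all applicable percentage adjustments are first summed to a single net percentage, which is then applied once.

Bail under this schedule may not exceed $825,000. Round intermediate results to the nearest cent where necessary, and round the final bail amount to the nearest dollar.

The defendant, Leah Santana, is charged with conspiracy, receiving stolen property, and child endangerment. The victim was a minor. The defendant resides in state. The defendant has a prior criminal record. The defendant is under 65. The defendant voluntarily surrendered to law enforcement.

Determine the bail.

$168,547

Base amounts from the schedule: conspiracy $33,750; receiving stolen property $3,100; child endangerment $94,000.
Stacking rule: highest base plus 40% of each additional charge. Highest is child endangerment at $94,000. Additional: $33,750 × 40% = $13,500; $3,100 × 40% = $1,240. Combined base = $94,000 + $14,740 = $108,740.
Net percentage adjustment: +60% −5% = +55%. $108,740 × 1.55 = $168,547.
$168,547 is within the $825,000 maximum.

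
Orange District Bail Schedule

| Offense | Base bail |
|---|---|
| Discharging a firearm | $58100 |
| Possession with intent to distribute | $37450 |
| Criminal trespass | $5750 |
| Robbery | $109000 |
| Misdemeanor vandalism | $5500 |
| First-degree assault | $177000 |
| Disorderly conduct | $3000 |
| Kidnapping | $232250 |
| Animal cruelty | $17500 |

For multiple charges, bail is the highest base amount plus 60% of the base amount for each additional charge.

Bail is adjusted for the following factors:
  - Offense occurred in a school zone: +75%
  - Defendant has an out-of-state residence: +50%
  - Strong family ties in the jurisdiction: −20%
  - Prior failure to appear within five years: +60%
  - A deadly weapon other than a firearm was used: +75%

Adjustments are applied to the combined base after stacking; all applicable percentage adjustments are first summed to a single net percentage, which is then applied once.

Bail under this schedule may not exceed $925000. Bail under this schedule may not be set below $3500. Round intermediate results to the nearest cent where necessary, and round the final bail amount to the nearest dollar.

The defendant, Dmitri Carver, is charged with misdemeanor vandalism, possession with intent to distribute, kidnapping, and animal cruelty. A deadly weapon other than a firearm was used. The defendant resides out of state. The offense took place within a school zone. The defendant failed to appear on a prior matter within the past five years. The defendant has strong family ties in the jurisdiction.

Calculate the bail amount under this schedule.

Base amounts from the schedule: misdemeanor vandalism $5500; possession with intent to distribute $37450; kidnapping $232250; animal cruelty $17500.
Stacking rule: highest base plus 60% of each additional charge. Highest is kidnapping at $232250. Additional: $5500 × 60% = $3300; $37450 × 60% = $22470; $17500 × 60% = $10500. Combined base = $232250 + $36270 = $268520.
Net percentage adjustment: +75% +50% −20% +60% +75% = +240%. $268520 × 3.4 = $912968.
$912968 is within the $925000 maximum.
$912968 is at or above the $3500 minimum.

$912968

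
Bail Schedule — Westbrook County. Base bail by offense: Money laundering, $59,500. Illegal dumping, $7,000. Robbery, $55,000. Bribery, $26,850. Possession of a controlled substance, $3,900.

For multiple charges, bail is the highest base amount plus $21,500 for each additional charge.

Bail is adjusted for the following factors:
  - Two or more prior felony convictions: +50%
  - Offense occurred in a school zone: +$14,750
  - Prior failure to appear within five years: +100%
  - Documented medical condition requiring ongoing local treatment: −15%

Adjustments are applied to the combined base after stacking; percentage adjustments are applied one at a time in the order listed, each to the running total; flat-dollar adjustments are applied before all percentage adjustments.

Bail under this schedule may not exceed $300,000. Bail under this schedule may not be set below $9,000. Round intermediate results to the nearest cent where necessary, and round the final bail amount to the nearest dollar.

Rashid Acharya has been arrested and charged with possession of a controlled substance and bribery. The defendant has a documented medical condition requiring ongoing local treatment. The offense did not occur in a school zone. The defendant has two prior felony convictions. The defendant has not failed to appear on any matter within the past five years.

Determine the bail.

$61,646

Base amounts from the schedule: possession of a controlled substance $3,900; bribery $26,850.
Stacking rule: highest base plus $21,500 per additional charge. Highest is bribery at $26,850; 1 additional charge → +$21,500. Combined base = $48,350.
Two or more prior felony convictions (+50%): $48,350 × 1.5 = $72,525.
Documented medical condition requiring ongoing local treatment (−15%): $72,525 × 0.85 = $61,646.25.
$61,646.25 is within the $300,000 maximum.
$61,646.25 is at or above the $9,000 minimum.
Rounded to the nearest dollar: $61,646.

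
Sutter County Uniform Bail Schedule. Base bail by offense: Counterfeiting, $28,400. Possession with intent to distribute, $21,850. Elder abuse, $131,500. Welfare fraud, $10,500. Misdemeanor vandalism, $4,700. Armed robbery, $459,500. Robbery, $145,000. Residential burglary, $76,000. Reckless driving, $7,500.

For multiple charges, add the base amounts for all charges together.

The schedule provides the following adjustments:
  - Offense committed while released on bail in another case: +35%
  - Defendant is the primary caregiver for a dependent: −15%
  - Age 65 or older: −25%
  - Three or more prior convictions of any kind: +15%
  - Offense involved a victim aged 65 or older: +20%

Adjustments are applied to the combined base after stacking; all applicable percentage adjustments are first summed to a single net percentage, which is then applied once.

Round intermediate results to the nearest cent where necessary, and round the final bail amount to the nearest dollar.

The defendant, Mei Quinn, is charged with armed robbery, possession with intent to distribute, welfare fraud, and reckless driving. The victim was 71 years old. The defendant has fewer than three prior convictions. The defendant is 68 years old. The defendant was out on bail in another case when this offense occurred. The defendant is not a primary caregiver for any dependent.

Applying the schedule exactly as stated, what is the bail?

$649,155

Base amounts from the schedule: armed robbery $459,500; possession with intent to distribute $21,850; welfare fraud $10,500; reckless driving $7,500.
Stacking rule: sum of all bases. $459,500 + $21,850 + $10,500 + $7,500 = $499,350.
Net percentage adjustment: +35% −25% +20% = +30%. $499,350 × 1.3 = $649,155.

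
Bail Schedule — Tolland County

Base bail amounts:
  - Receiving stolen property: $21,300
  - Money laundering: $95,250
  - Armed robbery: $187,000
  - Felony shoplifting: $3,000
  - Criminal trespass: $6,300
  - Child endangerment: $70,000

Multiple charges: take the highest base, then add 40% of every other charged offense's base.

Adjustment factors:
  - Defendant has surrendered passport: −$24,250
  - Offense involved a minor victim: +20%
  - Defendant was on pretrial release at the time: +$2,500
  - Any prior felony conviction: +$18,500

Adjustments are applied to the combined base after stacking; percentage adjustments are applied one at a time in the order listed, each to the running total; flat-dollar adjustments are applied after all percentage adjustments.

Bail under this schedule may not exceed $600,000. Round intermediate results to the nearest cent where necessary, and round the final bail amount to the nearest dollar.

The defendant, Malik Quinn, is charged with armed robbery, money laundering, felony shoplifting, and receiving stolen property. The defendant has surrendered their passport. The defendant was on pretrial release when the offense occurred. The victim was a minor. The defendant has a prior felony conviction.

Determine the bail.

Base amounts from the schedule: armed robbery $187,000; money laundering $95,250; felony shoplifting $3,000; receiving stolen property $21,300.
Stacking rule: highest base plus 40% of each additional charge. Highest is armed robbery at $187,000. Additional: $95,250 × 40% = $38,100; $3,000 × 40% = $1,200; $21,300 × 40% = $8,520. Combined base = $187,000 + $47,820 = $234,820.
Offense involved a minor victim (+20%): $234,820 × 1.2 = $281,784.
Defendant has surrendered passport (−$24,250 flat): $281,784 − $24,250 = $257,534.
Defendant was on pretrial release at the time (+$2,500 flat): $257,534 + $2,500 = $260,034.
Any prior felony conviction (+$18,500 flat): $260,034 + $18,500 = $278,534.
$278,534 is within the $600,000 maximum.

$278,534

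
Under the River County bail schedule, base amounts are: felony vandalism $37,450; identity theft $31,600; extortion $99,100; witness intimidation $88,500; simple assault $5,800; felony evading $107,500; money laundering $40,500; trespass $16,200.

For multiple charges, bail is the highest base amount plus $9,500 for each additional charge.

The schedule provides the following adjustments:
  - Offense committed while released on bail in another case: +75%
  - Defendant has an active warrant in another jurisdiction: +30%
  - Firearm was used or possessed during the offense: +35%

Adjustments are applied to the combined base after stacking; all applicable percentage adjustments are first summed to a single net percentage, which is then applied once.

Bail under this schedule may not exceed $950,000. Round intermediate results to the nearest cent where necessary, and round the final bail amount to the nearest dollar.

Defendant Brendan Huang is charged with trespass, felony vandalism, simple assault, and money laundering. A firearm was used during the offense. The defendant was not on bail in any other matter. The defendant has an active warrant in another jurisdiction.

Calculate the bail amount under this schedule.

Base amounts from the schedule: trespass $16,200; felony vandalism $37,450; simple assault $5,800; money laundering $40,500.
Stacking rule: highest base plus $9,500 per additional charge. Highest is money laundering at $40,500; 3 additional charges → +$28,500. Combined base = $69,000.
Net percentage adjustment: +30% +35% = +65%. $69,000 × 1.65 = $113,850.
$113,850 is within the $950,000 maximum.

$113,850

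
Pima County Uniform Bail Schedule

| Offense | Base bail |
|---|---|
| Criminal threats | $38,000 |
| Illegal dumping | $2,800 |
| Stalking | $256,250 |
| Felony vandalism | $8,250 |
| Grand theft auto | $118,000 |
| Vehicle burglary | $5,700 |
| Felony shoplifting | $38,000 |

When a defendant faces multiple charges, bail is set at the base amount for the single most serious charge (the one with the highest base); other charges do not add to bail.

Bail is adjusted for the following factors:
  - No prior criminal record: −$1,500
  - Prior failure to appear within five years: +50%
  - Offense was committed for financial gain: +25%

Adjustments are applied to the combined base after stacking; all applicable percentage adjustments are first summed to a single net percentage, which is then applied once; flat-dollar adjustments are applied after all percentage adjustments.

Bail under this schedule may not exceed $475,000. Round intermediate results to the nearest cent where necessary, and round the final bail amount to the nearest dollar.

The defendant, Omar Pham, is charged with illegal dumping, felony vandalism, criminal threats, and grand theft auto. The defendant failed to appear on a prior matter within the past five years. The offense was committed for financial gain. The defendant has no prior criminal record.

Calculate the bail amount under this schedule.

Base amounts from the schedule: illegal dumping $2,800; felony vandalism $8,250; criminal threats $38,000; grand theft auto $118,000.
Stacking rule: use the highest base only. Highest is grand theft auto at $118,000. Combined base = $118,000.
Net percentage adjustment: +50% +25% = +75%. $118,000 × 1.75 = $206,500.
No prior criminal record (−$1,500 flat): $206,500 − $1,500 = $205,000.
$205,000 is within the $475,000 maximum.

$205,000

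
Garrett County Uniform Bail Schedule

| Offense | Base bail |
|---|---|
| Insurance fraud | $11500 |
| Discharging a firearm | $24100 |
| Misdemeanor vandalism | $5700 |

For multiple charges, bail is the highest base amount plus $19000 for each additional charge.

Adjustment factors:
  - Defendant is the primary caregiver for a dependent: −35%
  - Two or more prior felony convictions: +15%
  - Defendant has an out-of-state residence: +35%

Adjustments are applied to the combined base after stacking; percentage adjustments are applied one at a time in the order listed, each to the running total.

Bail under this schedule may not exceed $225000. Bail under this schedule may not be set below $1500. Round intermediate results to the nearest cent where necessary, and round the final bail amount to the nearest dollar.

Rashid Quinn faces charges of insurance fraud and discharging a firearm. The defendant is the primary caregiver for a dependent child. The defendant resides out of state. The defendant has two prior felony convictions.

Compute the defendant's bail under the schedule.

$43493

Base amounts from the schedule: insurance fraud $11500; discharging a firearm $24100.
Stacking rule: highest base plus $19000 per additional charge. Highest is discharging a firearm at $24100; 1 additional charge → +$19000. Combined base = $43100.
Defendant is the primary caregiver for a dependent (−35%): $43100 × 0.65 = $28015.
Two or more prior felony convictions (+15%): $28015 × 1.15 = $32217.25.
Defendant has an out-of-state residence (+35%): $32217.25 × 1.35 = $43493.29.
$43493.29 is within the $225000 maximum.
$43493.29 is at or above the $1500 minimum.
Rounded to the nearest dollar: $43493.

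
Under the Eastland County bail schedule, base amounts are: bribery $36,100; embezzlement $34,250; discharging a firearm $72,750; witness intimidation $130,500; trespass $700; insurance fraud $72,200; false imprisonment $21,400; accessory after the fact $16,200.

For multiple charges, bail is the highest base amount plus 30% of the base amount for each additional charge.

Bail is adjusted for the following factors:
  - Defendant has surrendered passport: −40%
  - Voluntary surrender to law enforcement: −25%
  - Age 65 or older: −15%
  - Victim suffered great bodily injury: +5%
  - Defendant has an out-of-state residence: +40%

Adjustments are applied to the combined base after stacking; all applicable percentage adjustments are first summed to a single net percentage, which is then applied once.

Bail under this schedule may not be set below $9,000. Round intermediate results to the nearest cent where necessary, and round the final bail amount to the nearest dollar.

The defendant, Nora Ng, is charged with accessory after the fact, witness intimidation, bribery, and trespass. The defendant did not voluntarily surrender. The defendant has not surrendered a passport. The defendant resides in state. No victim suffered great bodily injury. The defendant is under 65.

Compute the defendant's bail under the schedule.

Base amounts from the schedule: accessory after the fact $16,200; witness intimidation $130,500; bribery $36,100; trespass $700.
Stacking rule: highest base plus 30% of each additional charge. Highest is witness intimidation at $130,500. Additional: $16,200 × 30% = $4,860; $36,100 × 30% = $10,830; $700 × 30% = $210. Combined base = $130,500 + $15,900 = $146,400.
No adjustment factors apply to this defendant.
$146,400 is at or above the $9,000 minimum.

$146,400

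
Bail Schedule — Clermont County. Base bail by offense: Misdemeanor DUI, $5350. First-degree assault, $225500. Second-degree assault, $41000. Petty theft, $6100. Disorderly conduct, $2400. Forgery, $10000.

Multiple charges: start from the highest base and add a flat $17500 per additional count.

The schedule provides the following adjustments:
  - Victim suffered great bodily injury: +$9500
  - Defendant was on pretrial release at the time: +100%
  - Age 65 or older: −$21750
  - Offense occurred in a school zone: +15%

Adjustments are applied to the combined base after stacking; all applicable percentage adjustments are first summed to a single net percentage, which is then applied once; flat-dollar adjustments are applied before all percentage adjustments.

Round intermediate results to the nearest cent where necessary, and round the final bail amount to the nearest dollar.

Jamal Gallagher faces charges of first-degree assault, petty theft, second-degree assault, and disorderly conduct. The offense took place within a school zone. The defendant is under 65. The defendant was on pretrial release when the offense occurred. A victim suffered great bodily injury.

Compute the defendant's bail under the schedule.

Base amounts from the schedule: first-degree assault $225500; petty theft $6100; second-degree assault $41000; disorderly conduct $2400.
Stacking rule: highest base plus $17500 per additional charge. Highest is first-degree assault at $225500; 3 additional charges → +$52500. Combined base = $278000.
Victim suffered great bodily injury (+$9500 flat): $278000 + $9500 = $287500.
Net percentage adjustment: +100% +15% = +115%. $287500 × 2.15 = $618125.

$618125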